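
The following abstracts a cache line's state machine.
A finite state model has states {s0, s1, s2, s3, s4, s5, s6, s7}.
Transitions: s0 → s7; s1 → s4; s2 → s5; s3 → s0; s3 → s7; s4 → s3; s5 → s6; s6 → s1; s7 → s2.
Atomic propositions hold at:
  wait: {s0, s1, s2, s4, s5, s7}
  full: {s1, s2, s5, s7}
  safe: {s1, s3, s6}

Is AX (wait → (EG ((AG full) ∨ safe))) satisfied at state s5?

AG full: greatest fixpoint, start Z0 = {s1, s2, s5, s7}, keep only states in Sat with every successor in Z. Z1 = {s2, s7}; Z2 = {s7}; Z3 = ∅; fixed.
Sat(AG full) = ∅
Sat((AG full) ∨ safe) = {s1, s3, s6}
EG ((AG full) ∨ safe): greatest fixpoint, start Z0 = {s1, s3, s6}, keep only states in Sat with some successor in Z. Z1 = {s6}; Z2 = ∅; fixed.
Sat(EG ((AG full) ∨ safe)) = ∅
Sat(wait → (EG ((AG full) ∨ safe))) = {s3, s6}
Sat(AX (wait → (EG ((AG full) ∨ safe)))) = {s : every successor in {s3, s6}} = {s4, s5}
s5 ∈ Sat(AX (wait → (EG ((AG full) ∨ safe)))) = {s4, s5}, so the formula holds at s5.

Yes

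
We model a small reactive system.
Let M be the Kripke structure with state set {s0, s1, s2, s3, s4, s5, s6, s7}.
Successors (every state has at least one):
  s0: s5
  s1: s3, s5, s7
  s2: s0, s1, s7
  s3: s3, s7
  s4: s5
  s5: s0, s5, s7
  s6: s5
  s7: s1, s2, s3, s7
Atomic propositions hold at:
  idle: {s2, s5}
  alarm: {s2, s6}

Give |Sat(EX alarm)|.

1

Sat(EX alarm) = {s : some successor in {s2, s6}} = {s7}
|Sat(EX alarm)| = |{s7}| = 1.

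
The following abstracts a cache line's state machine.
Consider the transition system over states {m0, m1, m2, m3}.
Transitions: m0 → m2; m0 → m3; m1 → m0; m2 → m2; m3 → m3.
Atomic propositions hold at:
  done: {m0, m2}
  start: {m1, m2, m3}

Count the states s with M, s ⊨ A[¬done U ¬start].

Sat(¬done) = {m1, m3}
Sat(¬start) = {m0}
A[¬done U ¬start]: least fixpoint, start Z0 = Sat(¬start) = {m0}, add states in Sat(¬done) with every successor in Z. Z1 = {m0, m1}; fixed.
Sat(A[¬done U ¬start]) = {m0, m1}
|Sat(A[¬done U ¬start])| = |{m0, m1}| = 2.

2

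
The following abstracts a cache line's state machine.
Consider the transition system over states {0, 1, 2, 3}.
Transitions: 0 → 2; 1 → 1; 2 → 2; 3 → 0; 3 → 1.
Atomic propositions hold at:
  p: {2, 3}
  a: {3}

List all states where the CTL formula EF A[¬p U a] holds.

Sat(¬p) = {0, 1}
A[¬p U a]: least fixpoint, start Z0 = Sat(a) = {3}, add states in Sat(¬p) with every successor in Z. Already a fixed point.
Sat(A[¬p U a]) = {3}
EF A[¬p U a]: least fixpoint, start Z0 = {3}, add states with some successor in Z. Already a fixed point.
Sat(EF A[¬p U a]) = {3}

{3}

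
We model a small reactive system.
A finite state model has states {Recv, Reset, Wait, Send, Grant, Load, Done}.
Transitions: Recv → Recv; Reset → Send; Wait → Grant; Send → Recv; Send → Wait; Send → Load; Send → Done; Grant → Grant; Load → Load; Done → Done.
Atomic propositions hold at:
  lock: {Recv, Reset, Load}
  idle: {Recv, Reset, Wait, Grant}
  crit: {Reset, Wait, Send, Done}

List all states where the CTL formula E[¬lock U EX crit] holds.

Sat(¬lock) = {Wait, Send, Grant, Done}
Sat(EX crit) = {s : some successor in {Reset, Wait, Send, Done}} = {Reset, Send, Done}
E[¬lock U EX crit]: least fixpoint, start Z0 = Sat(EX crit) = {Reset, Send, Done}, add states in Sat(¬lock) with some successor in Z. Already a fixed point.
Sat(E[¬lock U EX crit]) = {Reset, Send, Done}

{Reset, Send, Done}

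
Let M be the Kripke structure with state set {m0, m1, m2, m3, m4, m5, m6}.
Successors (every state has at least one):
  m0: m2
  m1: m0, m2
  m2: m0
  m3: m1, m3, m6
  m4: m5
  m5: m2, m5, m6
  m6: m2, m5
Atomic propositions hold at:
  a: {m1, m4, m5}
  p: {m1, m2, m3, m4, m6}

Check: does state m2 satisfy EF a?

No

EF a: least fixpoint, start Z0 = {m1, m4, m5}, add states with some successor in Z. Z1 = {m1, m3, m4, m5, m6}; fixed.
Sat(EF a) = {m1, m3, m4, m5, m6}
m2 ∉ Sat(EF a) = {m1, m3, m4, m5, m6}, so the formula does not hold at m2.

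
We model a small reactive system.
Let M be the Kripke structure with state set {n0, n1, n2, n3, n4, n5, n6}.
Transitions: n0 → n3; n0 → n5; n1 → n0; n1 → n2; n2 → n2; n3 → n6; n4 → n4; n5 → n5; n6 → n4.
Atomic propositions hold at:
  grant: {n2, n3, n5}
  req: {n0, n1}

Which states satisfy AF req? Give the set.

AF req: least fixpoint, start Z0 = {n0, n1}, add states with every successor in Z. Already a fixed point.
Sat(AF req) = {n0, n1}

{n0, n1}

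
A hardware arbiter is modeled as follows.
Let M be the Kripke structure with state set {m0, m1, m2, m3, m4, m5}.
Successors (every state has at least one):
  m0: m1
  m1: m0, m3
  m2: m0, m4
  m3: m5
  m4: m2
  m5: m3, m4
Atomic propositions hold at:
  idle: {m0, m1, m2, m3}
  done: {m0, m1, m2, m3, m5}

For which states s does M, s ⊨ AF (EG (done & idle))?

Sat(done & idle) = {m0, m1, m2, m3}
EG (done & idle): greatest fixpoint, start Z0 = {m0, m1, m2, m3}, keep only states in Sat with some successor in Z. Z1 = {m0, m1, m2}; fixed.
Sat(EG (done & idle)) = {m0, m1, m2}
AF (EG (done & idle)): least fixpoint, start Z0 = {m0, m1, m2}, add states with every successor in Z. Z1 = {m0, m1, m2, m4}; fixed.
Sat(AF (EG (done & idle))) = {m0, m1, m2, m4}

{m0, m1, m2, m4}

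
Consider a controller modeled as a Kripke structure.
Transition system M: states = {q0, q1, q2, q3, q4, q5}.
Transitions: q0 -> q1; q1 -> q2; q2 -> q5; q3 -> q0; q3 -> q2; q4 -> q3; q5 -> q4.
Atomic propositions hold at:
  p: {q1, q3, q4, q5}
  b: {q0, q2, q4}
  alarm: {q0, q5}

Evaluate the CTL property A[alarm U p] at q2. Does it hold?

No

A[alarm U p]: least fixpoint, start Z0 = Sat(p) = {q1, q3, q4, q5}, add states in Sat(alarm) with every successor in Z. Z1 = {q0, q1, q3, q4, q5}; fixed.
Sat(A[alarm U p]) = {q0, q1, q3, q4, q5}
q2 ∉ Sat(A[alarm U p]) = {q0, q1, q3, q4, q5}, so the formula does not hold at q2.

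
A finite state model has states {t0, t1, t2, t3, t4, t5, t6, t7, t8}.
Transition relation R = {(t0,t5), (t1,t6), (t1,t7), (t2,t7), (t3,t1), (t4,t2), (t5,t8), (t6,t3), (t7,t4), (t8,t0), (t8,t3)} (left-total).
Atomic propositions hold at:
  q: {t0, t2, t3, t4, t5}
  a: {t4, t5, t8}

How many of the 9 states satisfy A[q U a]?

A[q U a]: least fixpoint, start Z0 = Sat(a) = {t4, t5, t8}, add states in Sat(q) with every successor in Z. Z1 = {t0, t4, t5, t8}; fixed.
Sat(A[q U a]) = {t0, t4, t5, t8}
|Sat(A[q U a])| = |{t0, t4, t5, t8}| = 4.

4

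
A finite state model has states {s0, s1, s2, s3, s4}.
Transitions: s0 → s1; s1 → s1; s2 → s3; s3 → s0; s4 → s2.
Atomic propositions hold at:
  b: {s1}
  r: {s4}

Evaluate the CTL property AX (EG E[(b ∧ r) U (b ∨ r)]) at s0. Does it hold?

Yes

Sat(b ∧ r) = ∅
Sat(b ∨ r) = {s1, s4}
E[(b ∧ r) U (b ∨ r)]: least fixpoint, start Z0 = Sat((b ∨ r)) = {s1, s4}, add states in Sat(b ∧ r) with some successor in Z. Already a fixed point.
Sat(E[(b ∧ r) U (b ∨ r)]) = {s1, s4}
EG E[(b ∧ r) U (b ∨ r)]: greatest fixpoint, start Z0 = {s1, s4}, keep only states in Sat with some successor in Z. Z1 = {s1}; fixed.
Sat(EG E[(b ∧ r) U (b ∨ r)]) = {s1}
Sat(AX (EG E[(b ∧ r) U (b ∨ r)])) = {s : every successor in {s1}} = {s0, s1}
s0 ∈ Sat(AX (EG E[(b ∧ r) U (b ∨ r)])) = {s0, s1}, so the formula holds at s0.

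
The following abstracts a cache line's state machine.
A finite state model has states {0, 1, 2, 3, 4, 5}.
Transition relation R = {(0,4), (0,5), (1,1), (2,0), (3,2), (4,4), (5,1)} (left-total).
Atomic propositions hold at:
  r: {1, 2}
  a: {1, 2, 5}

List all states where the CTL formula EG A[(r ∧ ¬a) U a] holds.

Sat(¬a) = {0, 3, 4}
Sat(r ∧ ¬a) = ∅
A[(r ∧ ¬a) U a]: least fixpoint, start Z0 = Sat(a) = {1, 2, 5}, add states in Sat(r ∧ ¬a) with every successor in Z. Already a fixed point.
Sat(A[(r ∧ ¬a) U a]) = {1, 2, 5}
EG A[(r ∧ ¬a) U a]: greatest fixpoint, start Z0 = {1, 2, 5}, keep only states in Sat with some successor in Z. Z1 = {1, 5}; fixed.
Sat(EG A[(r ∧ ¬a) U a]) = {1, 5}

{1, 5}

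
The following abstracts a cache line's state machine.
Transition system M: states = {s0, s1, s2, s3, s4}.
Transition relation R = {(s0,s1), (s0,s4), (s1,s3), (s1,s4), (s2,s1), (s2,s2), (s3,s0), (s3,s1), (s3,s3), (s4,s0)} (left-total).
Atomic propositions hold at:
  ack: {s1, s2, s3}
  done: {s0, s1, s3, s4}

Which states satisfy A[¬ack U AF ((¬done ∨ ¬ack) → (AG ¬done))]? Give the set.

Sat(¬ack) = {s0, s4}
Sat(¬done) = {s2}
Sat(¬done ∨ ¬ack) = {s0, s2, s4}
AG ¬done: greatest fixpoint, start Z0 = {s2}, keep only states in Sat with every successor in Z. Z1 = ∅; fixed.
Sat(AG ¬done) = ∅
Sat((¬done ∨ ¬ack) → (AG ¬done)) = {s1, s3}
AF ((¬done ∨ ¬ack) → (AG ¬done)): least fixpoint, start Z0 = {s1, s3}, add states with every successor in Z. Already a fixed point.
Sat(AF ((¬done ∨ ¬ack) → (AG ¬done))) = {s1, s3}
A[¬ack U AF ((¬done ∨ ¬ack) → (AG ¬done))]: least fixpoint, start Z0 = Sat(AF ((¬done ∨ ¬ack) → (AG ¬done))) = {s1, s3}, add states in Sat(¬ack) with every successor in Z. Already a fixed point.
Sat(A[¬ack U AF ((¬done ∨ ¬ack) → (AG ¬done))]) = {s1, s3}

{s1, s3}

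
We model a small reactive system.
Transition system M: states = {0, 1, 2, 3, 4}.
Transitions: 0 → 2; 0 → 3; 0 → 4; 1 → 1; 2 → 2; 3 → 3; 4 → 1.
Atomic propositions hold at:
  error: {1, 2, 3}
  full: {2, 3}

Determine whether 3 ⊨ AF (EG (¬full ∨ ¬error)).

No

Sat(¬full) = {0, 1, 4}
Sat(¬error) = {0, 4}
Sat(¬full ∨ ¬error) = {0, 1, 4}
EG (¬full ∨ ¬error): greatest fixpoint, start Z0 = {0, 1, 4}, keep only states in Sat with some successor in Z. Already a fixed point.
Sat(EG (¬full ∨ ¬error)) = {0, 1, 4}
AF (EG (¬full ∨ ¬error)): least fixpoint, start Z0 = {0, 1, 4}, add states with every successor in Z. Already a fixed point.
Sat(AF (EG (¬full ∨ ¬error))) = {0, 1, 4}
3 ∉ Sat(AF (EG (¬full ∨ ¬error))) = {0, 1, 4}, so the formula does not hold at 3.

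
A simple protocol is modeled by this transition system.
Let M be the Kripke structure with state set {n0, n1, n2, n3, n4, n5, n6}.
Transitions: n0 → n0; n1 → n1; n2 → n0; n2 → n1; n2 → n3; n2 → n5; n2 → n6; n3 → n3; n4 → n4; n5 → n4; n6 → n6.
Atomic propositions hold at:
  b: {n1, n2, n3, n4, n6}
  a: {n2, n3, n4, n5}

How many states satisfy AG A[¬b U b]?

5

Sat(¬b) = {n0, n5}
A[¬b U b]: least fixpoint, start Z0 = Sat(b) = {n1, n2, n3, n4, n6}, add states in Sat(¬b) with every successor in Z. Z1 = {n1, n2, n3, n4, n5, n6}; fixed.
Sat(A[¬b U b]) = {n1, n2, n3, n4, n5, n6}
AG A[¬b U b]: greatest fixpoint, start Z0 = {n1, n2, n3, n4, n5, n6}, keep only states in Sat with every successor in Z. Z1 = {n1, n3, n4, n5, n6}; fixed.
Sat(AG A[¬b U b]) = {n1, n3, n4, n5, n6}
|Sat(AG A[¬b U b])| = |{n1, n3, n4, n5, n6}| = 5.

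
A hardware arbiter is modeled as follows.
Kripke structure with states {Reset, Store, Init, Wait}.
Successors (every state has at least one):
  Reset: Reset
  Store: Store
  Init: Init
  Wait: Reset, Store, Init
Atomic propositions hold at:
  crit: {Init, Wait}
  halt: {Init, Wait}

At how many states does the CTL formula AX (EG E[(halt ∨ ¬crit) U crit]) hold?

Sat(¬crit) = {Reset, Store}
Sat(halt ∨ ¬crit) = {Reset, Store, Init, Wait}
E[(halt ∨ ¬crit) U crit]: least fixpoint, start Z0 = Sat(crit) = {Init, Wait}, add states in Sat(halt ∨ ¬crit) with some successor in Z. Already a fixed point.
Sat(E[(halt ∨ ¬crit) U crit]) = {Init, Wait}
EG E[(halt ∨ ¬crit) U crit]: greatest fixpoint, start Z0 = {Init, Wait}, keep only states in Sat with some successor in Z. Already a fixed point.
Sat(EG E[(halt ∨ ¬crit) U crit]) = {Init, Wait}
Sat(AX (EG E[(halt ∨ ¬crit) U crit])) = {s : every successor in {Init, Wait}} = {Init}
|Sat(AX (EG E[(halt ∨ ¬crit) U crit]))| = |{Init}| = 1.

1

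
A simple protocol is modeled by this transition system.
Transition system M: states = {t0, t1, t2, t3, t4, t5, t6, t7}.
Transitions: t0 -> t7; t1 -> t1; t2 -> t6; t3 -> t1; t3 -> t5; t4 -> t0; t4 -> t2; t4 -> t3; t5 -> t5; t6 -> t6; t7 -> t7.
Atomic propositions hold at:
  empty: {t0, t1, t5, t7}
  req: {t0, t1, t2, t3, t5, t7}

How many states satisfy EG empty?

4

EG empty: greatest fixpoint, start Z0 = {t0, t1, t5, t7}, keep only states in Sat with some successor in Z. Already a fixed point.
Sat(EG empty) = {t0, t1, t5, t7}
|Sat(EG empty)| = |{t0, t1, t5, t7}| = 4.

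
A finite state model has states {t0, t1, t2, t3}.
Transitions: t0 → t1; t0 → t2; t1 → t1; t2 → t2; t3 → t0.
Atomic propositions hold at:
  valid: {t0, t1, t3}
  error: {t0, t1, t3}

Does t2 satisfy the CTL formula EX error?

No

Sat(EX error) = {s : some successor in {t0, t1, t3}} = {t0, t1, t3}
t2 ∉ Sat(EX error) = {t0, t1, t3}, so the formula does not hold at t2.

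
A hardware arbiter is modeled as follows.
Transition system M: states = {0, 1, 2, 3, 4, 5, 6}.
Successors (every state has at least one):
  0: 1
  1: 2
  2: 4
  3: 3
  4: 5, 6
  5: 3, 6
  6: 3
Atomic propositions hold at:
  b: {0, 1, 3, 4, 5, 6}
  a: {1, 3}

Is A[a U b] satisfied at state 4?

Yes

A[a U b]: least fixpoint, start Z0 = Sat(b) = {0, 1, 3, 4, 5, 6}, add states in Sat(a) with every successor in Z. Already a fixed point.
Sat(A[a U b]) = {0, 1, 3, 4, 5, 6}
4 ∈ Sat(A[a U b]) = {0, 1, 3, 4, 5, 6}, so the formula holds at 4.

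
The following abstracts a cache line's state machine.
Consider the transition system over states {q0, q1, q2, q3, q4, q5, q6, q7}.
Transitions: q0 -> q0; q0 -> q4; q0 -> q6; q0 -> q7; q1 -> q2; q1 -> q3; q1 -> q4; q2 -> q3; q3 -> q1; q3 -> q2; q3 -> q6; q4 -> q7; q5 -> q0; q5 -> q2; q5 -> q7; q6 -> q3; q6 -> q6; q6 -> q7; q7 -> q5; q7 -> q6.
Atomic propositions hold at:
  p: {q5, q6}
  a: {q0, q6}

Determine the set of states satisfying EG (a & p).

{q6}

Sat(a & p) = {q6}
EG (a & p): greatest fixpoint, start Z0 = {q6}, keep only states in Sat with some successor in Z. Already a fixed point.
Sat(EG (a & p)) = {q6}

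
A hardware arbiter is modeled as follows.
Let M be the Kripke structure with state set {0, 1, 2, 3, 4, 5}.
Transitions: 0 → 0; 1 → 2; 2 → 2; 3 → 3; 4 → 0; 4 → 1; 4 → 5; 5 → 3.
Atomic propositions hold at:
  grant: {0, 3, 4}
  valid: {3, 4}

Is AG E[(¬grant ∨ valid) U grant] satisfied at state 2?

Sat(¬grant) = {1, 2, 5}
Sat(¬grant ∨ valid) = {1, 2, 3, 4, 5}
E[(¬grant ∨ valid) U grant]: least fixpoint, start Z0 = Sat(grant) = {0, 3, 4}, add states in Sat(¬grant ∨ valid) with some successor in Z. Z1 = {0, 3, 4, 5}; fixed.
Sat(E[(¬grant ∨ valid) U grant]) = {0, 3, 4, 5}
AG E[(¬grant ∨ valid) U grant]: greatest fixpoint, start Z0 = {0, 3, 4, 5}, keep only states in Sat with every successor in Z. Z1 = {0, 3, 5}; fixed.
Sat(AG E[(¬grant ∨ valid) U grant]) = {0, 3, 5}
2 ∉ Sat(AG E[(¬grant ∨ valid) U grant]) = {0, 3, 5}, so the formula does not hold at 2.

No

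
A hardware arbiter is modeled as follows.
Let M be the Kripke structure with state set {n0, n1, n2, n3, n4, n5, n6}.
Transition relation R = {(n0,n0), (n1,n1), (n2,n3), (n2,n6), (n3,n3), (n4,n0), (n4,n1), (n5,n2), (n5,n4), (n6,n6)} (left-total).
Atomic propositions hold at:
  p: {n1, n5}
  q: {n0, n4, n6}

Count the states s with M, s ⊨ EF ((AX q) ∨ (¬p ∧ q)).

Sat(AX q) = {s : every successor in {n0, n4, n6}} = {n0, n6}
Sat(¬p) = {n0, n2, n3, n4, n6}
Sat(¬p ∧ q) = {n0, n4, n6}
Sat((AX q) ∨ (¬p ∧ q)) = {n0, n4, n6}
EF ((AX q) ∨ (¬p ∧ q)): least fixpoint, start Z0 = {n0, n4, n6}, add states with some successor in Z. Z1 = {n0, n2, n4, n5, n6}; fixed.
Sat(EF ((AX q) ∨ (¬p ∧ q))) = {n0, n2, n4, n5, n6}
|Sat(EF ((AX q) ∨ (¬p ∧ q)))| = |{n0, n2, n4, n5, n6}| = 5.

5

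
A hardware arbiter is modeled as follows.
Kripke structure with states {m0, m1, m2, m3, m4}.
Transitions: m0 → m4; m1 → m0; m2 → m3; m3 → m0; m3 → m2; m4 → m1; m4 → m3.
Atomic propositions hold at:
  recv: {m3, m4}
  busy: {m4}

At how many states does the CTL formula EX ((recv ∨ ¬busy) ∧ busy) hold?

Sat(¬busy) = {m0, m1, m2, m3}
Sat(recv ∨ ¬busy) = {m0, m1, m2, m3, m4}
Sat((recv ∨ ¬busy) ∧ busy) = {m4}
Sat(EX ((recv ∨ ¬busy) ∧ busy)) = {s : some successor in {m4}} = {m0}
|Sat(EX ((recv ∨ ¬busy) ∧ busy))| = |{m0}| = 1.

1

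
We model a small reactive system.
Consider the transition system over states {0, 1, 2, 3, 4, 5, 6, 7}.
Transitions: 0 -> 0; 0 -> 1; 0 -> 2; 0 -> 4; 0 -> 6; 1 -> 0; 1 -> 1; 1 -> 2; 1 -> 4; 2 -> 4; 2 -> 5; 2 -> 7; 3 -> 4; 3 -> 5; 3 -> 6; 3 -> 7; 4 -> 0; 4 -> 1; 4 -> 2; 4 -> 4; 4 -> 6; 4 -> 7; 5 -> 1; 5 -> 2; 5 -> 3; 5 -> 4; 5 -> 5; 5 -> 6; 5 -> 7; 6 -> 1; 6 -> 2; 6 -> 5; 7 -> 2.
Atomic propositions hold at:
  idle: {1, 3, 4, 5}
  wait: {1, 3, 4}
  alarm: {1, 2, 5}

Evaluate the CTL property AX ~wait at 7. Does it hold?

Sat(~wait) = {0, 2, 5, 6, 7}
Sat(AX ~wait) = {s : every successor in {0, 2, 5, 6, 7}} = {7}
7 ∈ Sat(AX ~wait) = {7}, so the formula holds at 7.

Yes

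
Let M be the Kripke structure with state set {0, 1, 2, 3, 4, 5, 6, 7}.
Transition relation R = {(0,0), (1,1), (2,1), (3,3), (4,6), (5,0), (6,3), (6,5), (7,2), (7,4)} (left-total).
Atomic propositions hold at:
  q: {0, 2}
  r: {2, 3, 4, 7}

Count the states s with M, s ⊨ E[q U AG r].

AG r: greatest fixpoint, start Z0 = {2, 3, 4, 7}, keep only states in Sat with every successor in Z. Z1 = {3, 7}; Z2 = {3}; fixed.
Sat(AG r) = {3}
E[q U AG r]: least fixpoint, start Z0 = Sat(AG r) = {3}, add states in Sat(q) with some successor in Z. Already a fixed point.
Sat(E[q U AG r]) = {3}
|Sat(E[q U AG r])| = |{3}| = 1.

1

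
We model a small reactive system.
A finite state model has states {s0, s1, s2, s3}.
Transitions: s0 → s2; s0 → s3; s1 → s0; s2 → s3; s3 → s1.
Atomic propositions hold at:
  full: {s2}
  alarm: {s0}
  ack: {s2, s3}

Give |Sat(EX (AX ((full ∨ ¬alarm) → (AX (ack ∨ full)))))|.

Sat(¬alarm) = {s1, s2, s3}
Sat(full ∨ ¬alarm) = {s1, s2, s3}
Sat(ack ∨ full) = {s2, s3}
Sat(AX (ack ∨ full)) = {s : every successor in {s2, s3}} = {s0, s2}
Sat((full ∨ ¬alarm) → (AX (ack ∨ full))) = {s0, s2}
Sat(AX ((full ∨ ¬alarm) → (AX (ack ∨ full)))) = {s : every successor in {s0, s2}} = {s1}
Sat(EX (AX ((full ∨ ¬alarm) → (AX (ack ∨ full))))) = {s : some successor in {s1}} = {s3}
|Sat(EX (AX ((full ∨ ¬alarm) → (AX (ack ∨ full)))))| = |{s3}| = 1.

1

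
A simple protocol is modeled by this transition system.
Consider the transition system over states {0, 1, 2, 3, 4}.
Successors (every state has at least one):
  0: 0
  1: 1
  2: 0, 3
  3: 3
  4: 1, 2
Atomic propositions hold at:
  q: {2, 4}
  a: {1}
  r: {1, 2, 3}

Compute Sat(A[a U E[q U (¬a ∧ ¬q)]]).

{0, 2, 3, 4}

Sat(¬a) = {0, 2, 3, 4}
Sat(¬q) = {0, 1, 3}
Sat(¬a ∧ ¬q) = {0, 3}
E[q U (¬a ∧ ¬q)]: least fixpoint, start Z0 = Sat((¬a ∧ ¬q)) = {0, 3}, add states in Sat(q) with some successor in Z. Z1 = {0, 2, 3}; Z2 = {0, 2, 3, 4}; fixed.
Sat(E[q U (¬a ∧ ¬q)]) = {0, 2, 3, 4}
A[a U E[q U (¬a ∧ ¬q)]]: least fixpoint, start Z0 = Sat(E[q U (¬a ∧ ¬q)]) = {0, 2, 3, 4}, add states in Sat(a) with every successor in Z. Already a fixed point.
Sat(A[a U E[q U (¬a ∧ ¬q)]]) = {0, 2, 3, 4}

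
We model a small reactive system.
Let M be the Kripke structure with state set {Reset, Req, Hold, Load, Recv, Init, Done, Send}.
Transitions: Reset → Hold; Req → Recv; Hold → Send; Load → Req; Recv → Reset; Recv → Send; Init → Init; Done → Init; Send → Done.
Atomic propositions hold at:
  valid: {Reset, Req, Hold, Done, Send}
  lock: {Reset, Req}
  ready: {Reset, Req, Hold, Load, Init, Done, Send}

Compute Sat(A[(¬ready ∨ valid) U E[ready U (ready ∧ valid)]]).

Sat(¬ready) = {Recv}
Sat(¬ready ∨ valid) = {Reset, Req, Hold, Recv, Done, Send}
Sat(ready ∧ valid) = {Reset, Req, Hold, Done, Send}
E[ready U (ready ∧ valid)]: least fixpoint, start Z0 = Sat((ready ∧ valid)) = {Reset, Req, Hold, Done, Send}, add states in Sat(ready) with some successor in Z. Z1 = {Reset, Req, Hold, Load, Done, Send}; fixed.
Sat(E[ready U (ready ∧ valid)]) = {Reset, Req, Hold, Load, Done, Send}
A[(¬ready ∨ valid) U E[ready U (ready ∧ valid)]]: least fixpoint, start Z0 = Sat(E[ready U (ready ∧ valid)]) = {Reset, Req, Hold, Load, Done, Send}, add states in Sat(¬ready ∨ valid) with every successor in Z. Z1 = {Reset, Req, Hold, Load, Recv, Done, Send}; fixed.
Sat(A[(¬ready ∨ valid) U E[ready U (ready ∧ valid)]]) = {Reset, Req, Hold, Load, Recv, Done, Send}

{Reset, Req, Hold, Load, Recv, Done, Send}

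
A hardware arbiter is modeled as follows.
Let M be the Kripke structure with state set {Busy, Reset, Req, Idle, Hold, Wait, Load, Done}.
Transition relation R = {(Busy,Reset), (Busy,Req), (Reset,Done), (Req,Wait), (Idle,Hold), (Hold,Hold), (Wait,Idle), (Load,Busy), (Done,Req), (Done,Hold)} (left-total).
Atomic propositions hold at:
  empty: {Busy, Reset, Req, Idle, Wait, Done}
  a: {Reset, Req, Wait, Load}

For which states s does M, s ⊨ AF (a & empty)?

Sat(a & empty) = {Reset, Req, Wait}
AF (a & empty): least fixpoint, start Z0 = {Reset, Req, Wait}, add states with every successor in Z. Z1 = {Busy, Reset, Req, Wait}; Z2 = {Busy, Reset, Req, Wait, Load}; fixed.
Sat(AF (a & empty)) = {Busy, Reset, Req, Wait, Load}

{Busy, Reset, Req, Wait, Load}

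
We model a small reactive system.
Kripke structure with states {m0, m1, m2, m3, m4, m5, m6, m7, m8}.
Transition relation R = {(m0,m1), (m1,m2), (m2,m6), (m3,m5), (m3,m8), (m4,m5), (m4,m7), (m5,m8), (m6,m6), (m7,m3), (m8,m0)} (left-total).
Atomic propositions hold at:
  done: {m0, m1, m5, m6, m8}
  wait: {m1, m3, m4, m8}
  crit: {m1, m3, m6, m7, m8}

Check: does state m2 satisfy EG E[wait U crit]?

E[wait U crit]: least fixpoint, start Z0 = Sat(crit) = {m1, m3, m6, m7, m8}, add states in Sat(wait) with some successor in Z. Z1 = {m1, m3, m4, m6, m7, m8}; fixed.
Sat(E[wait U crit]) = {m1, m3, m4, m6, m7, m8}
EG E[wait U crit]: greatest fixpoint, start Z0 = {m1, m3, m4, m6, m7, m8}, keep only states in Sat with some successor in Z. Z1 = {m3, m4, m6, m7}; Z2 = {m4, m6, m7}; Z3 = {m4, m6}; Z4 = {m6}; fixed.
Sat(EG E[wait U crit]) = {m6}
m2 ∉ Sat(EG E[wait U crit]) = {m6}, so the formula does not hold at m2.

No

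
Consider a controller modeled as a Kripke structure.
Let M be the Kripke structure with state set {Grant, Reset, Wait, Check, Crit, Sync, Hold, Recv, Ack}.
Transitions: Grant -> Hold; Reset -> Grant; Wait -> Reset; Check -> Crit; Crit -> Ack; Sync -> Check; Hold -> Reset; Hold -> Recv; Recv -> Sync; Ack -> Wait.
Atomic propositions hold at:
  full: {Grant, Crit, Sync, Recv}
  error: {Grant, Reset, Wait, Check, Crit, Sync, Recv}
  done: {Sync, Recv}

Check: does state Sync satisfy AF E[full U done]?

E[full U done]: least fixpoint, start Z0 = Sat(done) = {Sync, Recv}, add states in Sat(full) with some successor in Z. Already a fixed point.
Sat(E[full U done]) = {Sync, Recv}
AF E[full U done]: least fixpoint, start Z0 = {Sync, Recv}, add states with every successor in Z. Already a fixed point.
Sat(AF E[full U done]) = {Sync, Recv}
Sync ∈ Sat(AF E[full U done]) = {Sync, Recv}, so the formula holds at Sync.

Yes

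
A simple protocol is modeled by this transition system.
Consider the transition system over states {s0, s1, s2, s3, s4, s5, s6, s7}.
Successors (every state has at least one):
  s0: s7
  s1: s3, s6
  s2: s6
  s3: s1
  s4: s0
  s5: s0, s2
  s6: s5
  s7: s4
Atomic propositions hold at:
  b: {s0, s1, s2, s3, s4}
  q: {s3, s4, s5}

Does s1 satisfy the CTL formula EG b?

EG b: greatest fixpoint, start Z0 = {s0, s1, s2, s3, s4}, keep only states in Sat with some successor in Z. Z1 = {s1, s3, s4}; Z2 = {s1, s3}; fixed.
Sat(EG b) = {s1, s3}
s1 ∈ Sat(EG b) = {s1, s3}, so the formula holds at s1.

Yes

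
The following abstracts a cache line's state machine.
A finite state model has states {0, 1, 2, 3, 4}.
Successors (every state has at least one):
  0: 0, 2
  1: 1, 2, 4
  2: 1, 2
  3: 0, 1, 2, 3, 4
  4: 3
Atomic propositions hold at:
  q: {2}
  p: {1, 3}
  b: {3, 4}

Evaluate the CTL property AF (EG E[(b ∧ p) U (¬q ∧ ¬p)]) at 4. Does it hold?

Sat(b ∧ p) = {3}
Sat(¬q) = {0, 1, 3, 4}
Sat(¬p) = {0, 2, 4}
Sat(¬q ∧ ¬p) = {0, 4}
E[(b ∧ p) U (¬q ∧ ¬p)]: least fixpoint, start Z0 = Sat((¬q ∧ ¬p)) = {0, 4}, add states in Sat(b ∧ p) with some successor in Z. Z1 = {0, 3, 4}; fixed.
Sat(E[(b ∧ p) U (¬q ∧ ¬p)]) = {0, 3, 4}
EG E[(b ∧ p) U (¬q ∧ ¬p)]: greatest fixpoint, start Z0 = {0, 3, 4}, keep only states in Sat with some successor in Z. Already a fixed point.
Sat(EG E[(b ∧ p) U (¬q ∧ ¬p)]) = {0, 3, 4}
AF (EG E[(b ∧ p) U (¬q ∧ ¬p)]): least fixpoint, start Z0 = {0, 3, 4}, add states with every successor in Z. Already a fixed point.
Sat(AF (EG E[(b ∧ p) U (¬q ∧ ¬p)])) = {0, 3, 4}
4 ∈ Sat(AF (EG E[(b ∧ p) U (¬q ∧ ¬p)])) = {0, 3, 4}, so the formula holds at 4.

Yes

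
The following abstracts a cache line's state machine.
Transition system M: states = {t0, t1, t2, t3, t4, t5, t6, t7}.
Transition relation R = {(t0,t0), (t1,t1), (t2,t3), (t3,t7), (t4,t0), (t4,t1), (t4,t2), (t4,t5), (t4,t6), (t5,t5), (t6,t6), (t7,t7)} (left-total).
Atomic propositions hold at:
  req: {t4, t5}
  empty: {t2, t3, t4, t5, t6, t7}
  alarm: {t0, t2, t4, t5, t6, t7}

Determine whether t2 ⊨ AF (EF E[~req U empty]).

Sat(~req) = {t0, t1, t2, t3, t6, t7}
E[~req U empty]: least fixpoint, start Z0 = Sat(empty) = {t2, t3, t4, t5, t6, t7}, add states in Sat(~req) with some successor in Z. Already a fixed point.
Sat(E[~req U empty]) = {t2, t3, t4, t5, t6, t7}
EF E[~req U empty]: least fixpoint, start Z0 = {t2, t3, t4, t5, t6, t7}, add states with some successor in Z. Already a fixed point.
Sat(EF E[~req U empty]) = {t2, t3, t4, t5, t6, t7}
AF (EF E[~req U empty]): least fixpoint, start Z0 = {t2, t3, t4, t5, t6, t7}, add states with every successor in Z. Already a fixed point.
Sat(AF (EF E[~req U empty])) = {t2, t3, t4, t5, t6, t7}
t2 ∈ Sat(AF (EF E[~req U empty])) = {t2, t3, t4, t5, t6, t7}, so the formula holds at t2.

Yes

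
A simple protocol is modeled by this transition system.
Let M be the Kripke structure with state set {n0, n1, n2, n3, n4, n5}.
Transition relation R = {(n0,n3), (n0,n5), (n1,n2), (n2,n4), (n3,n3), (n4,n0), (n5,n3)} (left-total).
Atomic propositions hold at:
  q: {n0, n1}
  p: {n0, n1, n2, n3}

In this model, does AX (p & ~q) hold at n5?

Sat(~q) = {n2, n3, n4, n5}
Sat(p & ~q) = {n2, n3}
Sat(AX (p & ~q)) = {s : every successor in {n2, n3}} = {n1, n3, n5}
n5 ∈ Sat(AX (p & ~q)) = {n1, n3, n5}, so the formula holds at n5.

Yes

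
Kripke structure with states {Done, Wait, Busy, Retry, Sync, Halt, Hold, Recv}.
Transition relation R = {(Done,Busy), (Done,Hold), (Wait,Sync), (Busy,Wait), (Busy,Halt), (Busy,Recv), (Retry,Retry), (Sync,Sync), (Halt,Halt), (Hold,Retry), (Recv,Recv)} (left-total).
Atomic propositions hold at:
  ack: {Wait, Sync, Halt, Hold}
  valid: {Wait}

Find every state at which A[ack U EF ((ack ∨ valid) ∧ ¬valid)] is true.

Sat(ack ∨ valid) = {Wait, Sync, Halt, Hold}
Sat(¬valid) = {Done, Busy, Retry, Sync, Halt, Hold, Recv}
Sat((ack ∨ valid) ∧ ¬valid) = {Sync, Halt, Hold}
EF ((ack ∨ valid) ∧ ¬valid): least fixpoint, start Z0 = {Sync, Halt, Hold}, add states with some successor in Z. Z1 = {Done, Wait, Busy, Sync, Halt, Hold}; fixed.
Sat(EF ((ack ∨ valid) ∧ ¬valid)) = {Done, Wait, Busy, Sync, Halt, Hold}
A[ack U EF ((ack ∨ valid) ∧ ¬valid)]: least fixpoint, start Z0 = Sat(EF ((ack ∨ valid) ∧ ¬valid)) = {Done, Wait, Busy, Sync, Halt, Hold}, add states in Sat(ack) with every successor in Z. Already a fixed point.
Sat(A[ack U EF ((ack ∨ valid) ∧ ¬valid)]) = {Done, Wait, Busy, Sync, Halt, Hold}

{Done, Wait, Busy, Sync, Halt, Hold}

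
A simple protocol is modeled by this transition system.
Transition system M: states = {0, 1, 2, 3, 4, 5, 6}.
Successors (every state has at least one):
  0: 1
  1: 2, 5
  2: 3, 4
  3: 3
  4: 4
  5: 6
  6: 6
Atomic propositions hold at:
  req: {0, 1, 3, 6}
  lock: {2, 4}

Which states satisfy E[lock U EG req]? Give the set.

EG req: greatest fixpoint, start Z0 = {0, 1, 3, 6}, keep only states in Sat with some successor in Z. Z1 = {0, 3, 6}; Z2 = {3, 6}; fixed.
Sat(EG req) = {3, 6}
E[lock U EG req]: least fixpoint, start Z0 = Sat(EG req) = {3, 6}, add states in Sat(lock) with some successor in Z. Z1 = {2, 3, 6}; fixed.
Sat(E[lock U EG req]) = {2, 3, 6}

{2, 3, 6}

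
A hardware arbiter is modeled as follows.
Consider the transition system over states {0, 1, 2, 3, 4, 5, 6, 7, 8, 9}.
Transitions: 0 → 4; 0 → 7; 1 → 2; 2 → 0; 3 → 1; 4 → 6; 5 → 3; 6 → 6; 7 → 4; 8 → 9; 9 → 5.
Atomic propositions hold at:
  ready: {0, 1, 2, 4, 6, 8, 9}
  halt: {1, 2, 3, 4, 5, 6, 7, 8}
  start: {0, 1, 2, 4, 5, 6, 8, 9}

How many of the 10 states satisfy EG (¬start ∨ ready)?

Sat(¬start) = {3, 7}
Sat(¬start ∨ ready) = {0, 1, 2, 3, 4, 6, 7, 8, 9}
EG (¬start ∨ ready): greatest fixpoint, start Z0 = {0, 1, 2, 3, 4, 6, 7, 8, 9}, keep only states in Sat with some successor in Z. Z1 = {0, 1, 2, 3, 4, 6, 7, 8}; Z2 = {0, 1, 2, 3, 4, 6, 7}; fixed.
Sat(EG (¬start ∨ ready)) = {0, 1, 2, 3, 4, 6, 7}
|Sat(EG (¬start ∨ ready))| = |{0, 1, 2, 3, 4, 6, 7}| = 7.

7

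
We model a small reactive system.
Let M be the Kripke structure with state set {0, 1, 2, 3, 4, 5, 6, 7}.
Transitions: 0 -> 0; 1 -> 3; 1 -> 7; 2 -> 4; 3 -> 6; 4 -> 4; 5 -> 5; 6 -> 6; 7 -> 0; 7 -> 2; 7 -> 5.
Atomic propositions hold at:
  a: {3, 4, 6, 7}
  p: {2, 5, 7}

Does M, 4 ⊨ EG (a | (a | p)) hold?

Sat(a | p) = {2, 3, 4, 5, 6, 7}
Sat(a | (a | p)) = {2, 3, 4, 5, 6, 7}
EG (a | (a | p)): greatest fixpoint, start Z0 = {2, 3, 4, 5, 6, 7}, keep only states in Sat with some successor in Z. Already a fixed point.
Sat(EG (a | (a | p))) = {2, 3, 4, 5, 6, 7}
4 ∈ Sat(EG (a | (a | p))) = {2, 3, 4, 5, 6, 7}, so the formula holds at 4.

Yes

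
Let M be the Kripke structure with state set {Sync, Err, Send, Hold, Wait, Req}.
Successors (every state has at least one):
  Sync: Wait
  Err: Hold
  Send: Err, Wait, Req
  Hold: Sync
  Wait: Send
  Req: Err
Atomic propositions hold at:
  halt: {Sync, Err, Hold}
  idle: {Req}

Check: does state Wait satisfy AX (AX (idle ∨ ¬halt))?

Sat(¬halt) = {Send, Wait, Req}
Sat(idle ∨ ¬halt) = {Send, Wait, Req}
Sat(AX (idle ∨ ¬halt)) = {s : every successor in {Send, Wait, Req}} = {Sync, Wait}
Sat(AX (AX (idle ∨ ¬halt))) = {s : every successor in {Sync, Wait}} = {Sync, Hold}
Wait ∉ Sat(AX (AX (idle ∨ ¬halt))) = {Sync, Hold}, so the formula does not hold at Wait.

No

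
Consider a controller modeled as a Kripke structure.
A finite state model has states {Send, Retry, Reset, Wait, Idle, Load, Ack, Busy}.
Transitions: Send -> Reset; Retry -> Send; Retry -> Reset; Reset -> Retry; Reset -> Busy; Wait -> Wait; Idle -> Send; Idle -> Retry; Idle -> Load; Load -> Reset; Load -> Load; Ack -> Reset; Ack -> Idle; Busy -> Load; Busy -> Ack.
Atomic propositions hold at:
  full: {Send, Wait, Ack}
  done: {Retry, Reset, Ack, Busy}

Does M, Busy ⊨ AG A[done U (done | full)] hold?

Sat(done | full) = {Send, Retry, Reset, Wait, Ack, Busy}
A[done U (done | full)]: least fixpoint, start Z0 = Sat((done | full)) = {Send, Retry, Reset, Wait, Ack, Busy}, add states in Sat(done) with every successor in Z. Already a fixed point.
Sat(A[done U (done | full)]) = {Send, Retry, Reset, Wait, Ack, Busy}
AG A[done U (done | full)]: greatest fixpoint, start Z0 = {Send, Retry, Reset, Wait, Ack, Busy}, keep only states in Sat with every successor in Z. Z1 = {Send, Retry, Reset, Wait}; Z2 = {Send, Retry, Wait}; Z3 = {Wait}; fixed.
Sat(AG A[done U (done | full)]) = {Wait}
Busy ∉ Sat(AG A[done U (done | full)]) = {Wait}, so the formula does not hold at Busy.

No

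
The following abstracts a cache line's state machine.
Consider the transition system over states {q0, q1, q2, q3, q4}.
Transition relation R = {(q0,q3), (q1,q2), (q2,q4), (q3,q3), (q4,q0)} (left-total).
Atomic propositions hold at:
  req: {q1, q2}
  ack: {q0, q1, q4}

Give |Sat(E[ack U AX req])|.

Sat(AX req) = {s : every successor in {q1, q2}} = {q1}
E[ack U AX req]: least fixpoint, start Z0 = Sat(AX req) = {q1}, add states in Sat(ack) with some successor in Z. Already a fixed point.
Sat(E[ack U AX req]) = {q1}
|Sat(E[ack U AX req])| = |{q1}| = 1.

1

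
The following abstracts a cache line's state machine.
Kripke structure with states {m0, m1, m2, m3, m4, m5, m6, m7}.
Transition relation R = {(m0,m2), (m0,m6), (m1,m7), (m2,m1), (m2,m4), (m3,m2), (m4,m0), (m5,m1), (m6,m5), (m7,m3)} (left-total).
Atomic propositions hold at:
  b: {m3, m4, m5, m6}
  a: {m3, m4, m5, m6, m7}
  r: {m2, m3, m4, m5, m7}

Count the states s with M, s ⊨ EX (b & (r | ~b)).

3

Sat(~b) = {m0, m1, m2, m7}
Sat(r | ~b) = {m0, m1, m2, m3, m4, m5, m7}
Sat(b & (r | ~b)) = {m3, m4, m5}
Sat(EX (b & (r | ~b))) = {s : some successor in {m3, m4, m5}} = {m2, m6, m7}
|Sat(EX (b & (r | ~b)))| = |{m2, m6, m7}| = 3.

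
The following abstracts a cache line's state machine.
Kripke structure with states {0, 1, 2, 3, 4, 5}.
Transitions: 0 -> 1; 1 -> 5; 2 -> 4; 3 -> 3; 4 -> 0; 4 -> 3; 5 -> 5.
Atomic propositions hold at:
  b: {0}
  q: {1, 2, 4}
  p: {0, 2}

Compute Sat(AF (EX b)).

{2, 4}

Sat(EX b) = {s : some successor in {0}} = {4}
AF (EX b): least fixpoint, start Z0 = {4}, add states with every successor in Z. Z1 = {2, 4}; fixed.
Sat(AF (EX b)) = {2, 4}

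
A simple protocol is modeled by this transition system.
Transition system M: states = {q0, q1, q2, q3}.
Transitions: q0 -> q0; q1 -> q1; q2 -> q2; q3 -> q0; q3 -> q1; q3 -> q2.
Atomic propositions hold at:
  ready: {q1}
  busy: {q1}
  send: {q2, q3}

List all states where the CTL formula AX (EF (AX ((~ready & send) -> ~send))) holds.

{q0, q1}

Sat(~ready) = {q0, q2, q3}
Sat(~ready & send) = {q2, q3}
Sat(~send) = {q0, q1}
Sat((~ready & send) -> ~send) = {q0, q1}
Sat(AX ((~ready & send) -> ~send)) = {s : every successor in {q0, q1}} = {q0, q1}
EF (AX ((~ready & send) -> ~send)): least fixpoint, start Z0 = {q0, q1}, add states with some successor in Z. Z1 = {q0, q1, q3}; fixed.
Sat(EF (AX ((~ready & send) -> ~send))) = {q0, q1, q3}
Sat(AX (EF (AX ((~ready & send) -> ~send)))) = {s : every successor in {q0, q1, q3}} = {q0, q1}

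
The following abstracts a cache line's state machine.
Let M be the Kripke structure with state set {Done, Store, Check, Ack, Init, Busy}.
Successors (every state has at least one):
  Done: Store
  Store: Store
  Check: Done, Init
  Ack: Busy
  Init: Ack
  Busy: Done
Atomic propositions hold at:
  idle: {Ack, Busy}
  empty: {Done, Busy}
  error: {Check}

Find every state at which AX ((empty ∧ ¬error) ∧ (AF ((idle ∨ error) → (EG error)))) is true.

Sat(¬error) = {Done, Store, Ack, Init, Busy}
Sat(empty ∧ ¬error) = {Done, Busy}
Sat(idle ∨ error) = {Check, Ack, Busy}
EG error: greatest fixpoint, start Z0 = {Check}, keep only states in Sat with some successor in Z. Z1 = ∅; fixed.
Sat(EG error) = ∅
Sat((idle ∨ error) → (EG error)) = {Done, Store, Init}
AF ((idle ∨ error) → (EG error)): least fixpoint, start Z0 = {Done, Store, Init}, add states with every successor in Z. Z1 = {Done, Store, Check, Init, Busy}; Z2 = {Done, Store, Check, Ack, Init, Busy}; fixed.
Sat(AF ((idle ∨ error) → (EG error))) = {Done, Store, Check, Ack, Init, Busy}
Sat((empty ∧ ¬error) ∧ (AF ((idle ∨ error) → (EG error)))) = {Done, Busy}
Sat(AX ((empty ∧ ¬error) ∧ (AF ((idle ∨ error) → (EG error))))) = {s : every successor in {Done, Busy}} = {Ack, Busy}

{Ack, Busy}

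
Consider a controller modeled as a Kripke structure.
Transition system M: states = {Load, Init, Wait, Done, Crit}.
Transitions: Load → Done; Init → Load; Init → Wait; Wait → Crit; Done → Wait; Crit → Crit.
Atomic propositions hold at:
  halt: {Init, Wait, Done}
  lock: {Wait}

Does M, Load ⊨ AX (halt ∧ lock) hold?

Sat(halt ∧ lock) = {Wait}
Sat(AX (halt ∧ lock)) = {s : every successor in {Wait}} = {Done}
Load ∉ Sat(AX (halt ∧ lock)) = {Done}, so the formula does not hold at Load.

No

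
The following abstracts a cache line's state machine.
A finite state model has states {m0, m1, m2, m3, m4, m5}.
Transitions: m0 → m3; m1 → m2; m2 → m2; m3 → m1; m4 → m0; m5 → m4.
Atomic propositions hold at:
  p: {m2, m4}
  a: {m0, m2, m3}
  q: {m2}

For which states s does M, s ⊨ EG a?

{m2}

EG a: greatest fixpoint, start Z0 = {m0, m2, m3}, keep only states in Sat with some successor in Z. Z1 = {m0, m2}; Z2 = {m2}; fixed.
Sat(EG a) = {m2}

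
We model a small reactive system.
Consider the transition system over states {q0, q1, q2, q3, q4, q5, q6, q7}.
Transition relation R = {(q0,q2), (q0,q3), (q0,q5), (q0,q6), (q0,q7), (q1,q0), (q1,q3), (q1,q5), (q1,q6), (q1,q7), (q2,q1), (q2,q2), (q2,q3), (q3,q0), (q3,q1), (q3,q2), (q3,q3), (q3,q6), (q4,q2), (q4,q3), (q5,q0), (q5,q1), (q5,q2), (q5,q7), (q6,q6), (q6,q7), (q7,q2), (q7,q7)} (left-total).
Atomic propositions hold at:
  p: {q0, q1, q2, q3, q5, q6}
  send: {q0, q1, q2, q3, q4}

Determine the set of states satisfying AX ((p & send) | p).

{q2, q3, q4}

Sat(p & send) = {q0, q1, q2, q3}
Sat((p & send) | p) = {q0, q1, q2, q3, q5, q6}
Sat(AX ((p & send) | p)) = {s : every successor in {q0, q1, q2, q3, q5, q6}} = {q2, q3, q4}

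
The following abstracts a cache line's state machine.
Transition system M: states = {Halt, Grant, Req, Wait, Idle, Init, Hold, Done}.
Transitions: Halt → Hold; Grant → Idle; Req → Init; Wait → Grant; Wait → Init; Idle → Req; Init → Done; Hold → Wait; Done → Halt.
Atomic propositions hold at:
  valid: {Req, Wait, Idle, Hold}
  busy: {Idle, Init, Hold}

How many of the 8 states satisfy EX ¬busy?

5

Sat(¬busy) = {Halt, Grant, Req, Wait, Done}
Sat(EX ¬busy) = {s : some successor in {Halt, Grant, Req, Wait, Done}} = {Wait, Idle, Init, Hold, Done}
|Sat(EX ¬busy)| = |{Wait, Idle, Init, Hold, Done}| = 5.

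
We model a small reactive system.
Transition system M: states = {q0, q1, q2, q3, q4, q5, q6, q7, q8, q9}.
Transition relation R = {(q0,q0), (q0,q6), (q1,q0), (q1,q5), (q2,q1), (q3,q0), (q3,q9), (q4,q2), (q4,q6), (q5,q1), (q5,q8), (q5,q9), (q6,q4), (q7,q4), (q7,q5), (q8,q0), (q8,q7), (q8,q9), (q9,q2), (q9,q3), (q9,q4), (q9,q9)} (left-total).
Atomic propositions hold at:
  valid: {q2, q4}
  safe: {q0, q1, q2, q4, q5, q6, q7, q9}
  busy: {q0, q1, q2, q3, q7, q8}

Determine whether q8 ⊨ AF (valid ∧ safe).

Sat(valid ∧ safe) = {q2, q4}
AF (valid ∧ safe): least fixpoint, start Z0 = {q2, q4}, add states with every successor in Z. Z1 = {q2, q4, q6}; fixed.
Sat(AF (valid ∧ safe)) = {q2, q4, q6}
q8 ∉ Sat(AF (valid ∧ safe)) = {q2, q4, q6}, so the formula does not hold at q8.

No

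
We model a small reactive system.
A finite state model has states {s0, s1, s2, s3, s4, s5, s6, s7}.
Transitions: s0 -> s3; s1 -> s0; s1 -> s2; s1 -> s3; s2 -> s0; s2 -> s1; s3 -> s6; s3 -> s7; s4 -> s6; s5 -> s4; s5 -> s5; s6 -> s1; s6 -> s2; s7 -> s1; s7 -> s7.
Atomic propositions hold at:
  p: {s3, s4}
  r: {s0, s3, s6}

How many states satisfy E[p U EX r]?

Sat(EX r) = {s : some successor in {s0, s3, s6}} = {s0, s1, s2, s3, s4}
E[p U EX r]: least fixpoint, start Z0 = Sat(EX r) = {s0, s1, s2, s3, s4}, add states in Sat(p) with some successor in Z. Already a fixed point.
Sat(E[p U EX r]) = {s0, s1, s2, s3, s4}
|Sat(E[p U EX r])| = |{s0, s1, s2, s3, s4}| = 5.

5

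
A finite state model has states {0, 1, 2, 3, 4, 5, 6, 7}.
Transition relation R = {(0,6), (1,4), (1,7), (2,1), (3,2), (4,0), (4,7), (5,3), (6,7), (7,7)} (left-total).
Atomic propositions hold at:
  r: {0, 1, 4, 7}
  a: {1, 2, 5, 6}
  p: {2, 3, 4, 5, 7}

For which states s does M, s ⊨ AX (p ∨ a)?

Sat(p ∨ a) = {1, 2, 3, 4, 5, 6, 7}
Sat(AX (p ∨ a)) = {s : every successor in {1, 2, 3, 4, 5, 6, 7}} = {0, 1, 2, 3, 5, 6, 7}

{0, 1, 2, 3, 5, 6, 7}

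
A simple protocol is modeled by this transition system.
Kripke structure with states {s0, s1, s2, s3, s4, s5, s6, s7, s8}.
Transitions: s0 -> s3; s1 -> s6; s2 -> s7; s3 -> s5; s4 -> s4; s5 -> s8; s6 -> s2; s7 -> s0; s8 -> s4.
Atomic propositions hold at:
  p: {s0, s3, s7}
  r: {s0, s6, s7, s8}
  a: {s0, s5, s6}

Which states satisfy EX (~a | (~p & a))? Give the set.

{s0, s1, s2, s3, s4, s5, s6, s8}

Sat(~a) = {s1, s2, s3, s4, s7, s8}
Sat(~p) = {s1, s2, s4, s5, s6, s8}
Sat(~p & a) = {s5, s6}
Sat(~a | (~p & a)) = {s1, s2, s3, s4, s5, s6, s7, s8}
Sat(EX (~a | (~p & a))) = {s : some successor in {s1, s2, s3, s4, s5, s6, s7, s8}} = {s0, s1, s2, s3, s4, s5, s6, s8}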